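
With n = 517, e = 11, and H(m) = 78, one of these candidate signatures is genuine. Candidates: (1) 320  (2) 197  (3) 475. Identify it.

1

Candidate 1: Squares mod 517: 320^1≡320, 320^2≡34, 320^4≡122, 320^8≡408; 11 = 8 + 2 + 1, so 320^11 ≡ 408·34·320 ≡ 78 (mod 517)
  → matches H(m) = 78
Candidate 2: Squares mod 517: 197^1≡197, 197^2≡34, 197^4≡122, 197^8≡408; 11 = 8 + 2 + 1, so 197^11 ≡ 408·34·197 ≡ 439 (mod 517)
Candidate 3: Squares mod 517: 475^1≡475, 475^2≡213, 475^4≡390, 475^8≡102; 11 = 8 + 2 + 1, so 475^11 ≡ 102·213·475 ≡ 13 (mod 517)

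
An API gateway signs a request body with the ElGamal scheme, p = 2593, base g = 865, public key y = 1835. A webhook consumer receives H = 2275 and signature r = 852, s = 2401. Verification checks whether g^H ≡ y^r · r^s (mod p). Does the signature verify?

Left side g^H mod p:
Squares mod 2593: 865^1≡865, 865^2≡1441, 865^4≡2081, 865^8≡251, 865^16≡769, 865^32≡157, 865^64≡1312, 865^128≡2185, 865^256≡512, 865^512≡251, 865^1024≡769, 865^2048≡157
2275 = 2048 + 128 + 64 + 32 + 2 + 1, so 865^2275 ≡ 157·2185·1312·157·1441·865 ≡ 920 (mod 2593)
Right side y^r · r^s mod p:
Squares mod 2593: 1835^1≡1835, 1835^2≡1511, 1835^4≡1281, 1835^8≡2185, 1835^16≡512, 1835^32≡251, 1835^64≡769, 1835^128≡157, 1835^256≡1312, 1835^512≡2185
852 = 512 + 256 + 64 + 16 + 4, so 1835^852 ≡ 2185·1312·769·512·1281 ≡ 1456 (mod 2593)
Squares mod 2593: 852^1≡852, 852^2≡2457, 852^4≡345, 852^8≡2340, 852^16≡1777, 852^32≡2048, 852^64≡1423, 852^128≡2389, 852^256≡128, 852^512≡826, 852^1024≡317, 852^2048≡1955
2401 = 2048 + 256 + 64 + 32 + 1, so 852^2401 ≡ 1955·128·1423·2048·852 ≡ 2098 (mod 2593)
1456·2098 = 3054688 ≡ 134 (mod 2593)
920 ≠ 134, so verification fails.

does not verify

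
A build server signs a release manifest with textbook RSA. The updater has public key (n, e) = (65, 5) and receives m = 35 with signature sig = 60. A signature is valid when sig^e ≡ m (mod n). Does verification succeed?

fails

sig^2 ≡ 60^2 = 3600 ≡ 25
sig^4 ≡ 25^2 = 625 ≡ 40
5 = 4 + 1, so sig^5 ≡ 40·60 ≡ 60 (mod 65)
The recovered value 60 does not match the digest 35.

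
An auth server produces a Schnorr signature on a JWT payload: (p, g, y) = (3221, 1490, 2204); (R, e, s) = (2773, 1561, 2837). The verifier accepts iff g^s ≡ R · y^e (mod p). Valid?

no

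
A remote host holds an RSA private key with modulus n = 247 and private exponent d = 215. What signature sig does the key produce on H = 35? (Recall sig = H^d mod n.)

120

H^2 ≡ 35^2 = 1225 ≡ 237
H^4 ≡ 237^2 = 56169 ≡ 100
H^8 ≡ 100^2 = 10000 ≡ 120
H^16 ≡ 120^2 = 14400 ≡ 74
H^32 ≡ 74^2 = 5476 ≡ 42
H^64 ≡ 42^2 = 1764 ≡ 35
H^128 ≡ 35^2 = 1225 ≡ 237
215 = 128 + 64 + 16 + 4 + 2 + 1, so H^215 ≡ 237·35·74·100·237·35 ≡ 120 (mod 247)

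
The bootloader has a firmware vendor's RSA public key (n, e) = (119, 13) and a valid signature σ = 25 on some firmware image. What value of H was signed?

Squares mod 119: σ^1≡25, σ^2≡30, σ^4≡67, σ^8≡86
13 = 8 + 4 + 1, so σ^13 ≡ 86·67·25 ≡ 60 (mod 119)

60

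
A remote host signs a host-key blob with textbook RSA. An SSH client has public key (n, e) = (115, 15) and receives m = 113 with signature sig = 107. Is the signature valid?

valid

sig^15 mod 115 = 113
113 = m, so the signature checks out.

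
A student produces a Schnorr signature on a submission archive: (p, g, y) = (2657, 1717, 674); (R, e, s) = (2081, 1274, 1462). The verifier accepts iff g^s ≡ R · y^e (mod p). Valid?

g^s mod p:
1717^2 = 2948089 ≡ 1476
1717^4 ≡ 1476^2 = 2178576 ≡ 2493
1717^8 ≡ 2493^2 = 6215049 ≡ 326
1717^16 ≡ 326^2 = 106276 ≡ 2653
1717^32 ≡ 2653^2 = 7038409 ≡ 16
1717^64 ≡ 16^2 = 256
1717^128 ≡ 256^2 = 65536 ≡ 1768
1717^256 ≡ 1768^2 = 3125824 ≡ 1192
1717^512 ≡ 1192^2 = 1420864 ≡ 2026
1717^1024 ≡ 2026^2 = 4104676 ≡ 2268
1462 = 1024 + 256 + 128 + 32 + 16 + 4 + 2, so 1717^1462 ≡ 2268·1192·1768·16·2653·2493·1476 ≡ 848 (mod 2657)
R · y^e mod p:
674^2 = 454276 ≡ 2586
674^4 ≡ 2586^2 = 6687396 ≡ 2384
674^8 ≡ 2384^2 = 5683456 ≡ 133
674^16 ≡ 133^2 = 17689 ≡ 1747
674^32 ≡ 1747^2 = 3052009 ≡ 1773
674^64 ≡ 1773^2 = 3143529 ≡ 298
674^128 ≡ 298^2 = 88804 ≡ 1123
674^256 ≡ 1123^2 = 1261129 ≡ 1711
674^512 ≡ 1711^2 = 2927521 ≡ 2164
674^1024 ≡ 2164^2 = 4682896 ≡ 1262
1274 = 1024 + 128 + 64 + 32 + 16 + 8 + 2, so 674^1274 ≡ 1262·1123·298·1773·1747·133·2586 ≡ 958 (mod 2657)
2081·958 = 1993598 ≡ 848 (mod 2657)
848 ≡ 848 (mod 2657); signature holds.

yes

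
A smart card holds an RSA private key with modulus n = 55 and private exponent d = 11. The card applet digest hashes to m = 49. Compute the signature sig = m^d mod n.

m^2 ≡ 49^2 = 2401 ≡ 36
m^4 ≡ 36^2 = 1296 ≡ 31
m^8 ≡ 31^2 = 961 ≡ 26
11 = 8 + 2 + 1, so m^11 ≡ 26·36·49 ≡ 49 (mod 55)

49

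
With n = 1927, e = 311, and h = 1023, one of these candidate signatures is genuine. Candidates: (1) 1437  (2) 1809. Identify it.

Candidate 1: Squares mod 1927: 1437^1≡1437, 1437^2≡1152, 1437^4≡1328, 1437^8≡379, 1437^16≡1043, 1437^32≡1021, 1437^64≡1861, 1437^128≡502, 1437^256≡1494; 311 = 256 + 32 + 16 + 4 + 2 + 1, so 1437^311 ≡ 1494·1021·1043·1328·1152·1437 ≡ 1023 (mod 1927)
  → matches h = 1023
Candidate 2: Squares mod 1927: 1809^1≡1809, 1809^2≡435, 1809^4≡379, 1809^8≡1043, 1809^16≡1021, 1809^32≡1861, 1809^64≡502, 1809^128≡1494, 1809^256≡570; 311 = 256 + 32 + 16 + 4 + 2 + 1, so 1809^311 ≡ 570·1861·1021·379·435·1809 ≡ 1430 (mod 1927)

1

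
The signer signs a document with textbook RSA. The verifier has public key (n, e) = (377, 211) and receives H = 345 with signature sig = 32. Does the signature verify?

sig^211 mod 377 = 345
sig^211 mod 377 = 345 matches H.

verifies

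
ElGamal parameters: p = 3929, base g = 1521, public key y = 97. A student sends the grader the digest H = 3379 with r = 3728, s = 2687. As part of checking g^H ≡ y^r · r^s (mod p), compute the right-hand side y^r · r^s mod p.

534

97^2 = 9409 ≡ 1551
97^4 ≡ 1551^2 = 2405601 ≡ 1053
97^8 ≡ 1053^2 = 1108809 ≡ 831
97^16 ≡ 831^2 = 690561 ≡ 2986
97^32 ≡ 2986^2 = 8916196 ≡ 1295
97^64 ≡ 1295^2 = 1677025 ≡ 3271
97^128 ≡ 3271^2 = 10699441 ≡ 774
97^256 ≡ 774^2 = 599076 ≡ 1868
97^512 ≡ 1868^2 = 3489424 ≡ 472
97^1024 ≡ 472^2 = 222784 ≡ 2760
97^2048 ≡ 2760^2 = 7617600 ≡ 3198
3728 = 2048 + 1024 + 512 + 128 + 16, so 97^3728 ≡ 3198·2760·472·774·2986 ≡ 499 (mod 3929)
3728^2 = 13897984 ≡ 1111
3728^4 ≡ 1111^2 = 1234321 ≡ 615
3728^8 ≡ 615^2 = 378225 ≡ 1041
3728^16 ≡ 1041^2 = 1083681 ≡ 3206
3728^32 ≡ 3206^2 = 10278436 ≡ 172
3728^64 ≡ 172^2 = 29584 ≡ 2081
3728^128 ≡ 2081^2 = 4330561 ≡ 803
3728^256 ≡ 803^2 = 644809 ≡ 453
3728^512 ≡ 453^2 = 205209 ≡ 901
3728^1024 ≡ 901^2 = 811801 ≡ 2427
3728^2048 ≡ 2427^2 = 5890329 ≡ 758
2687 = 2048 + 512 + 64 + 32 + 16 + 8 + 4 + 2 + 1, so 3728^2687 ≡ 758·901·2081·172·3206·1041·615·1111·3728 ≡ 442 (mod 3929)
y^r · r^s ≡ 499·442 = 220558 ≡ 534 (mod 3929)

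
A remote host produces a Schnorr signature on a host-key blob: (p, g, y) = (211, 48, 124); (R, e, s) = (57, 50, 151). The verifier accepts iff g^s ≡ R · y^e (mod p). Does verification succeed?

passes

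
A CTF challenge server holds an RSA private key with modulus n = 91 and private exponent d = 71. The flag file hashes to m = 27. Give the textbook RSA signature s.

27

m^71 mod 91 = 27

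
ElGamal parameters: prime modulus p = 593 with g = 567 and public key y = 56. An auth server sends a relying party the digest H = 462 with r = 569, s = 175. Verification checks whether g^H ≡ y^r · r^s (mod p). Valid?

yes

Left side g^H mod p:
567^2 = 321489 ≡ 83
567^4 ≡ 83^2 = 6889 ≡ 366
567^8 ≡ 366^2 = 133956 ≡ 531
567^16 ≡ 531^2 = 281961 ≡ 286
567^32 ≡ 286^2 = 81796 ≡ 555
567^64 ≡ 555^2 = 308025 ≡ 258
567^128 ≡ 258^2 = 66564 ≡ 148
567^256 ≡ 148^2 = 21904 ≡ 556
462 = 256 + 128 + 64 + 8 + 4 + 2, so 567^462 ≡ 556·148·258·531·366·83 ≡ 200 (mod 593)
Right side y^r · r^s mod p:
56^2 = 3136 ≡ 171
56^4 ≡ 171^2 = 29241 ≡ 184
56^8 ≡ 184^2 = 33856 ≡ 55
56^16 ≡ 55^2 = 3025 ≡ 60
56^32 ≡ 60^2 = 3600 ≡ 42
56^64 ≡ 42^2 = 1764 ≡ 578
56^128 ≡ 578^2 = 334084 ≡ 225
56^256 ≡ 225^2 = 50625 ≡ 220
56^512 ≡ 220^2 = 48400 ≡ 367
569 = 512 + 32 + 16 + 8 + 1, so 56^569 ≡ 367·42·60·55·56 ≡ 271 (mod 593)
569^2 = 323761 ≡ 576
569^4 ≡ 576^2 = 331776 ≡ 289
569^8 ≡ 289^2 = 83521 ≡ 501
569^16 ≡ 501^2 = 251001 ≡ 162
569^32 ≡ 162^2 = 26244 ≡ 152
569^64 ≡ 152^2 = 23104 ≡ 570
569^128 ≡ 570^2 = 324900 ≡ 529
175 = 128 + 32 + 8 + 4 + 2 + 1, so 569^175 ≡ 529·152·501·289·576·569 ≡ 434 (mod 593)
271·434 = 117614 ≡ 200 (mod 593)
200 ≡ 200 (mod 593), so the signature is genuine.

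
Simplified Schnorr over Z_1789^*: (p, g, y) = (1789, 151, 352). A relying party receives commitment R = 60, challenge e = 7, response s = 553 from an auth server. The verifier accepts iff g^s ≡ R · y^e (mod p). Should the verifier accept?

reject

g^s mod p:
151^2 = 22801 ≡ 1333
151^4 ≡ 1333^2 = 1776889 ≡ 412
151^8 ≡ 412^2 = 169744 ≡ 1578
151^16 ≡ 1578^2 = 2490084 ≡ 1585
151^32 ≡ 1585^2 = 2512225 ≡ 469
151^64 ≡ 469^2 = 219961 ≡ 1703
151^128 ≡ 1703^2 = 2900209 ≡ 240
151^256 ≡ 240^2 = 57600 ≡ 352
151^512 ≡ 352^2 = 123904 ≡ 463
553 = 512 + 32 + 8 + 1, so 151^553 ≡ 463·469·1578·151 ≡ 417 (mod 1789)
R · y^e mod p:
352^2 = 123904 ≡ 463
352^4 ≡ 463^2 = 214369 ≡ 1478
7 = 4 + 2 + 1, so 352^7 ≡ 1478·463·352 ≡ 412 (mod 1789)
60·412 = 24720 ≡ 1463 (mod 1789)
417 ≠ 1463; the check fails.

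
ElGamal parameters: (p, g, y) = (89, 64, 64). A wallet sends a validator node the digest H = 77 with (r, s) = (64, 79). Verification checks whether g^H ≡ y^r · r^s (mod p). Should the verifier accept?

accept

Left side g^H mod p:
64^2 = 4096 ≡ 2
64^4 ≡ 2^2 = 4
64^8 ≡ 4^2 = 16
64^16 ≡ 16^2 = 256 ≡ 78
64^32 ≡ 78^2 = 6084 ≡ 32
64^64 ≡ 32^2 = 1024 ≡ 45
77 = 64 + 8 + 4 + 1, so 64^77 ≡ 45·16·4·64 ≡ 1 (mod 89)
Right side y^r · r^s mod p:
64^2 = 4096 ≡ 2
64^4 ≡ 2^2 = 4
64^8 ≡ 4^2 = 16
64^16 ≡ 16^2 = 256 ≡ 78
64^32 ≡ 78^2 = 6084 ≡ 32
64^64 ≡ 32^2 = 1024 ≡ 45
64^2 = 4096 ≡ 2
64^4 ≡ 2^2 = 4
64^8 ≡ 4^2 = 16
64^16 ≡ 16^2 = 256 ≡ 78
64^32 ≡ 78^2 = 6084 ≡ 32
64^64 ≡ 32^2 = 1024 ≡ 45
79 = 64 + 8 + 4 + 2 + 1, so 64^79 ≡ 45·16·4·2·64 ≡ 2 (mod 89)
45·2 = 90 ≡ 1 (mod 89)
1 ≡ 1 (mod 89), so the signature is genuine.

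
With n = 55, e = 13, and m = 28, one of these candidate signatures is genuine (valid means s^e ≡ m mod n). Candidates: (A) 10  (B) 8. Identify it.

Candidate A: 10^2 = 100 ≡ 45; 10^4 ≡ 45^2 = 2025 ≡ 45; 10^8 ≡ 45^2 = 2025 ≡ 45; 13 = 8 + 4 + 1, so 10^13 ≡ 45·45·10 ≡ 10 (mod 55)
Candidate B: 8^2 = 64 ≡ 9; 8^4 ≡ 9^2 = 81 ≡ 26; 8^8 ≡ 26^2 = 676 ≡ 16; 13 = 8 + 4 + 1, so 8^13 ≡ 16·26·8 ≡ 28 (mod 55)
  → matches m = 28

B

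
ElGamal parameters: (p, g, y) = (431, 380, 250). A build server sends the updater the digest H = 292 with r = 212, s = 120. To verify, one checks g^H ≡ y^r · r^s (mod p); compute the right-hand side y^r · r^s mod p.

314

250^2 = 62500 ≡ 5
250^4 ≡ 5^2 = 25
250^8 ≡ 25^2 = 625 ≡ 194
250^16 ≡ 194^2 = 37636 ≡ 139
250^32 ≡ 139^2 = 19321 ≡ 357
250^64 ≡ 357^2 = 127449 ≡ 304
250^128 ≡ 304^2 = 92416 ≡ 182
212 = 128 + 64 + 16 + 4, so 250^212 ≡ 182·304·139·25 ≡ 10 (mod 431)
212^2 = 44944 ≡ 120
212^4 ≡ 120^2 = 14400 ≡ 177
212^8 ≡ 177^2 = 31329 ≡ 297
212^16 ≡ 297^2 = 88209 ≡ 285
212^32 ≡ 285^2 = 81225 ≡ 197
212^64 ≡ 197^2 = 38809 ≡ 19
120 = 64 + 32 + 16 + 8, so 212^120 ≡ 19·197·285·297 ≡ 290 (mod 431)
y^r · r^s ≡ 10·290 = 2900 ≡ 314 (mod 431)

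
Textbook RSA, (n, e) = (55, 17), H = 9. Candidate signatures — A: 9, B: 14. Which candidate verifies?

Candidate A: 9^2 = 81 ≡ 26; 9^4 ≡ 26^2 = 676 ≡ 16; 9^8 ≡ 16^2 = 256 ≡ 36; 9^16 ≡ 36^2 = 1296 ≡ 31; 17 = 16 + 1, so 9^17 ≡ 31·9 ≡ 4 (mod 55)
Candidate B: 14^2 = 196 ≡ 31; 14^4 ≡ 31^2 = 961 ≡ 26; 14^8 ≡ 26^2 = 676 ≡ 16; 14^16 ≡ 16^2 = 256 ≡ 36; 17 = 16 + 1, so 14^17 ≡ 36·14 ≡ 9 (mod 55)
  → matches H = 9

B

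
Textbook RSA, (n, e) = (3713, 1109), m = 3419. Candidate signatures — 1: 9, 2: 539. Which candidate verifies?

Candidate 1: 9^2 = 81; 9^4 ≡ 81^2 = 6561 ≡ 2848; 9^8 ≡ 2848^2 = 8111104 ≡ 1912; 9^16 ≡ 1912^2 = 3655744 ≡ 2152; 9^32 ≡ 2152^2 = 4631104 ≡ 993; 9^64 ≡ 993^2 = 986049 ≡ 2104; 9^128 ≡ 2104^2 = 4426816 ≡ 920; 9^256 ≡ 920^2 = 846400 ≡ 3549; 9^512 ≡ 3549^2 = 12595401 ≡ 905; 9^1024 ≡ 905^2 = 819025 ≡ 2165; 1109 = 1024 + 64 + 16 + 4 + 1, so 9^1109 ≡ 2165·2104·2152·2848·9 ≡ 487 (mod 3713)
Candidate 2: 539^2 = 290521 ≡ 907; 539^4 ≡ 907^2 = 822649 ≡ 2076; 539^8 ≡ 2076^2 = 4309776 ≡ 2696; 539^16 ≡ 2696^2 = 7268416 ≡ 2075; 539^32 ≡ 2075^2 = 4305625 ≡ 2258; 539^64 ≡ 2258^2 = 5098564 ≡ 615; 539^128 ≡ 615^2 = 378225 ≡ 3212; 539^256 ≡ 3212^2 = 10316944 ≡ 2230; 539^512 ≡ 2230^2 = 4972900 ≡ 1193; 539^1024 ≡ 1193^2 = 1423249 ≡ 1170; 1109 = 1024 + 64 + 16 + 4 + 1, so 539^1109 ≡ 1170·615·2075·2076·539 ≡ 3419 (mod 3713)
  → matches m = 3419

2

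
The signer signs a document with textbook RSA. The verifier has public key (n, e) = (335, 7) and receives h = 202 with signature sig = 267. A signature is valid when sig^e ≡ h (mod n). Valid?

sig^2 ≡ 267^2 = 71289 ≡ 269
sig^4 ≡ 269^2 = 72361 ≡ 1
7 = 4 + 2 + 1, so sig^7 ≡ 1·269·267 ≡ 133 (mod 335)
The recovered value 133 does not match the digest 202.

no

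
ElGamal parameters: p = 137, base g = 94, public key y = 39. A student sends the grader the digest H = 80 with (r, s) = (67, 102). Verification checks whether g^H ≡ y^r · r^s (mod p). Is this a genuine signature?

genuine

Left side g^H mod p:
94^2 = 8836 ≡ 68
94^4 ≡ 68^2 = 4624 ≡ 103
94^8 ≡ 103^2 = 10609 ≡ 60
94^16 ≡ 60^2 = 3600 ≡ 38
94^32 ≡ 38^2 = 1444 ≡ 74
94^64 ≡ 74^2 = 5476 ≡ 133
80 = 64 + 16, so 94^80 ≡ 133·38 ≡ 122 (mod 137)
Right side y^r · r^s mod p:
39^2 = 1521 ≡ 14
39^4 ≡ 14^2 = 196 ≡ 59
39^8 ≡ 59^2 = 3481 ≡ 56
39^16 ≡ 56^2 = 3136 ≡ 122
39^32 ≡ 122^2 = 14884 ≡ 88
39^64 ≡ 88^2 = 7744 ≡ 72
67 = 64 + 2 + 1, so 39^67 ≡ 72·14·39 ≡ 130 (mod 137)
67^2 = 4489 ≡ 105
67^4 ≡ 105^2 = 11025 ≡ 65
67^8 ≡ 65^2 = 4225 ≡ 115
67^16 ≡ 115^2 = 13225 ≡ 73
67^32 ≡ 73^2 = 5329 ≡ 123
67^64 ≡ 123^2 = 15129 ≡ 59
102 = 64 + 32 + 4 + 2, so 67^102 ≡ 59·123·65·105 ≡ 100 (mod 137)
130·100 = 13000 ≡ 122 (mod 137)
122 ≡ 122 (mod 137), so the signature is genuine.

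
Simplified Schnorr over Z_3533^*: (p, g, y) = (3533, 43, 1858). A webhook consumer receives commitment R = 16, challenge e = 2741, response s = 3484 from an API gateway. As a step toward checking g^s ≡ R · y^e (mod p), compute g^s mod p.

2825

43^3484 mod 3533 = 2825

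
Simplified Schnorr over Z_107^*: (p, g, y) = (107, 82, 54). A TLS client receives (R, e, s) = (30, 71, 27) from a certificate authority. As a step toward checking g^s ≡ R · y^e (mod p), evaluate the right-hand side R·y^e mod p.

54^2 = 2916 ≡ 27
54^4 ≡ 27^2 = 729 ≡ 87
54^8 ≡ 87^2 = 7569 ≡ 79
54^16 ≡ 79^2 = 6241 ≡ 35
54^32 ≡ 35^2 = 1225 ≡ 48
54^64 ≡ 48^2 = 2304 ≡ 57
71 = 64 + 4 + 2 + 1, so 54^71 ≡ 57·87·27·54 ≡ 18 (mod 107)
R · y^e ≡ 30·18 = 540 ≡ 5 (mod 107)

5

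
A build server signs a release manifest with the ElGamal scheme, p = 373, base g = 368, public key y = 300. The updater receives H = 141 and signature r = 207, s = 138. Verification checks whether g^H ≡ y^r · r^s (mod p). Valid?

Left side g^H mod p:
368^2 = 135424 ≡ 25
368^4 ≡ 25^2 = 625 ≡ 252
368^8 ≡ 252^2 = 63504 ≡ 94
368^16 ≡ 94^2 = 8836 ≡ 257
368^32 ≡ 257^2 = 66049 ≡ 28
368^64 ≡ 28^2 = 784 ≡ 38
368^128 ≡ 38^2 = 1444 ≡ 325
141 = 128 + 8 + 4 + 1, so 368^141 ≡ 325·94·252·368 ≡ 227 (mod 373)
Right side y^r · r^s mod p:
300^2 = 90000 ≡ 107
300^4 ≡ 107^2 = 11449 ≡ 259
300^8 ≡ 259^2 = 67081 ≡ 314
300^16 ≡ 314^2 = 98596 ≡ 124
300^32 ≡ 124^2 = 15376 ≡ 83
300^64 ≡ 83^2 = 6889 ≡ 175
300^128 ≡ 175^2 = 30625 ≡ 39
207 = 128 + 64 + 8 + 4 + 2 + 1, so 300^207 ≡ 39·175·314·259·107·300 ≡ 210 (mod 373)
207^2 = 42849 ≡ 327
207^4 ≡ 327^2 = 106929 ≡ 251
207^8 ≡ 251^2 = 63001 ≡ 337
207^16 ≡ 337^2 = 113569 ≡ 177
207^32 ≡ 177^2 = 31329 ≡ 370
207^64 ≡ 370^2 = 136900 ≡ 9
207^128 ≡ 9^2 = 81
138 = 128 + 8 + 2, so 207^138 ≡ 81·337·327 ≡ 229 (mod 373)
210·229 = 48090 ≡ 346 (mod 373)
227 ≠ 346, so verification fails.

no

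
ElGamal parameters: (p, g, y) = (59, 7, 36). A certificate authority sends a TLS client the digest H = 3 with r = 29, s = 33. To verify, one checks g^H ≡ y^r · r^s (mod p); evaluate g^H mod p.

48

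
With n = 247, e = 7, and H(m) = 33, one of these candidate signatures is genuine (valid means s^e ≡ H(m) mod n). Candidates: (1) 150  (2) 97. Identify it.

Candidate 1: 150^2 = 22500 ≡ 23; 150^4 ≡ 23^2 = 529 ≡ 35; 7 = 4 + 2 + 1, so 150^7 ≡ 35·23·150 ≡ 214 (mod 247)
Candidate 2: 97^2 = 9409 ≡ 23; 97^4 ≡ 23^2 = 529 ≡ 35; 7 = 4 + 2 + 1, so 97^7 ≡ 35·23·97 ≡ 33 (mod 247)
  → matches H(m) = 33

2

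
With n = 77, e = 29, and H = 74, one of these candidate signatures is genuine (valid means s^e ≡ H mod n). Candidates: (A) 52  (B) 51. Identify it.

Candidate A: Squares mod 77: 52^1≡52, 52^2≡9, 52^4≡4, 52^8≡16, 52^16≡25; 29 = 16 + 8 + 4 + 1, so 52^29 ≡ 25·16·4·52 ≡ 40 (mod 77)
Candidate B: Squares mod 77: 51^1≡51, 51^2≡60, 51^4≡58, 51^8≡53, 51^16≡37; 29 = 16 + 8 + 4 + 1, so 51^29 ≡ 37·53·58·51 ≡ 74 (mod 77)
  → matches H = 74

B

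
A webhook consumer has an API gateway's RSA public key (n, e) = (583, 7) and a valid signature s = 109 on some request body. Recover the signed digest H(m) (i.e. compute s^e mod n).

s^2 ≡ 109^2 = 11881 ≡ 221
s^4 ≡ 221^2 = 48841 ≡ 452
7 = 4 + 2 + 1, so s^7 ≡ 452·221·109 ≡ 120 (mod 583)

120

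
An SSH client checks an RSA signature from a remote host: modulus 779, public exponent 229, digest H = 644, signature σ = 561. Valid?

no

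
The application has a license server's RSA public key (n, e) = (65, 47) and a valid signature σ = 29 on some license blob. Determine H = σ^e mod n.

9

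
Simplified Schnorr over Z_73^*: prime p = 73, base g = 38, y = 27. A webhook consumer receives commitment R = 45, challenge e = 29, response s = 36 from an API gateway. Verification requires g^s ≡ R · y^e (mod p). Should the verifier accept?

g^s mod p:
Squares mod 73: 38^1≡38, 38^2≡57, 38^4≡37, 38^8≡55, 38^16≡32, 38^32≡2
36 = 32 + 4, so 38^36 ≡ 2·37 ≡ 1 (mod 73)
R · y^e mod p:
Squares mod 73: 27^1≡27, 27^2≡72, 27^4≡1, 27^8≡1, 27^16≡1
29 = 16 + 8 + 4 + 1, so 27^29 ≡ 1·1·1·27 ≡ 27 (mod 73)
45·27 = 1215 ≡ 47 (mod 73)
1 ≠ 47; the check fails.

reject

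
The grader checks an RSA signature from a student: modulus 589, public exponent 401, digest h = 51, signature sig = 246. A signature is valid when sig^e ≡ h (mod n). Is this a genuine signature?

sig^2 ≡ 246^2 = 60516 ≡ 438
sig^4 ≡ 438^2 = 191844 ≡ 419
sig^8 ≡ 419^2 = 175561 ≡ 39
sig^16 ≡ 39^2 = 1521 ≡ 343
sig^32 ≡ 343^2 = 117649 ≡ 438
sig^64 ≡ 438^2 = 191844 ≡ 419
sig^128 ≡ 419^2 = 175561 ≡ 39
sig^256 ≡ 39^2 = 1521 ≡ 343
401 = 256 + 128 + 16 + 1, so sig^401 ≡ 343·39·343·246 ≡ 246 (mod 589)
246 ≠ 51, so verification fails.

forged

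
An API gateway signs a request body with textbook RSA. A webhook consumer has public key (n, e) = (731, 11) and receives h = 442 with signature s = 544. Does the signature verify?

s^2 ≡ 544^2 = 295936 ≡ 612
s^4 ≡ 612^2 = 374544 ≡ 272
s^8 ≡ 272^2 = 73984 ≡ 153
11 = 8 + 2 + 1, so s^11 ≡ 153·612·544 ≡ 442 (mod 731)
442 = h, so the signature checks out.

verifies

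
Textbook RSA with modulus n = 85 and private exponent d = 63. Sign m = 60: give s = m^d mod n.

70

m^2 ≡ 60^2 = 3600 ≡ 30
m^4 ≡ 30^2 = 900 ≡ 50
m^8 ≡ 50^2 = 2500 ≡ 35
m^16 ≡ 35^2 = 1225 ≡ 35
m^32 ≡ 35^2 = 1225 ≡ 35
63 = 32 + 16 + 8 + 4 + 2 + 1, so m^63 ≡ 35·35·35·50·30·60 ≡ 70 (mod 85)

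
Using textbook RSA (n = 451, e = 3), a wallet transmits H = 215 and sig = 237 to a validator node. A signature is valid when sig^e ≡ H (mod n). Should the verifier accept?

sig^2 ≡ 237^2 = 56169 ≡ 245
3 = 2 + 1, so sig^3 ≡ 245·237 ≡ 337 (mod 451)
sig^3 mod 451 = 337, but H = 215.

reject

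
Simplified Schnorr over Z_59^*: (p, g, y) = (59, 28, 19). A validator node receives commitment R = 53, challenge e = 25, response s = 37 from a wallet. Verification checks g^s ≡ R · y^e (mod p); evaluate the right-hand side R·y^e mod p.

Squares mod 59: 19^1≡19, 19^2≡7, 19^4≡49, 19^8≡41, 19^16≡29
25 = 16 + 8 + 1, so 19^25 ≡ 29·41·19 ≡ 53 (mod 59)
R · y^e ≡ 53·53 = 2809 ≡ 36 (mod 59)

36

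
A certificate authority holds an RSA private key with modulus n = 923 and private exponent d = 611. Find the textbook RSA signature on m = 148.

m^2 ≡ 148^2 = 21904 ≡ 675
m^4 ≡ 675^2 = 455625 ≡ 586
m^8 ≡ 586^2 = 343396 ≡ 40
m^16 ≡ 40^2 = 1600 ≡ 677
m^32 ≡ 677^2 = 458329 ≡ 521
m^64 ≡ 521^2 = 271441 ≡ 79
m^128 ≡ 79^2 = 6241 ≡ 703
m^256 ≡ 703^2 = 494209 ≡ 404
m^512 ≡ 404^2 = 163216 ≡ 768
611 = 512 + 64 + 32 + 2 + 1, so m^611 ≡ 768·79·521·675·148 ≡ 606 (mod 923)

606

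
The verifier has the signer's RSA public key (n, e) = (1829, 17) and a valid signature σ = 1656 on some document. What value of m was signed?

1443

σ^2 ≡ 1656^2 = 2742336 ≡ 665
σ^4 ≡ 665^2 = 442225 ≡ 1436
σ^8 ≡ 1436^2 = 2062096 ≡ 813
σ^16 ≡ 813^2 = 660969 ≡ 700
17 = 16 + 1, so σ^17 ≡ 700·1656 ≡ 1443 (mod 1829)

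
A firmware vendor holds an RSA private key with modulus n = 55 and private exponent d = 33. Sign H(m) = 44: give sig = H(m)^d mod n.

44

(H(m))^33 mod 55 = 44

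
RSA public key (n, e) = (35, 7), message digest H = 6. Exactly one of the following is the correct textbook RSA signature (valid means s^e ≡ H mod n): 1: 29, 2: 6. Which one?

2

Candidate 1: Squares mod 35: 29^1≡29, 29^2≡1, 29^4≡1; 7 = 4 + 2 + 1, so 29^7 ≡ 1·1·29 ≡ 29 (mod 35)
Candidate 2: Squares mod 35: 6^1≡6, 6^2≡1, 6^4≡1; 7 = 4 + 2 + 1, so 6^7 ≡ 1·1·6 ≡ 6 (mod 35)
  → matches H = 6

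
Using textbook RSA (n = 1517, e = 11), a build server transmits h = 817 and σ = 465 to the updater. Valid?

yes

σ^2 ≡ 465^2 = 216225 ≡ 811
σ^4 ≡ 811^2 = 657721 ≡ 860
σ^8 ≡ 860^2 = 739600 ≡ 821
11 = 8 + 2 + 1, so σ^11 ≡ 821·811·465 ≡ 817 (mod 1517)
817 = h, so the signature checks out.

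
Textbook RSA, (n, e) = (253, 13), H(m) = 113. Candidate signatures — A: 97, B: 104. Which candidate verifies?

A

Candidate A: 97^2 = 9409 ≡ 48; 97^4 ≡ 48^2 = 2304 ≡ 27; 97^8 ≡ 27^2 = 729 ≡ 223; 13 = 8 + 4 + 1, so 97^13 ≡ 223·27·97 ≡ 113 (mod 253)
  → matches H(m) = 113
Candidate B: 104^2 = 10816 ≡ 190; 104^4 ≡ 190^2 = 36100 ≡ 174; 104^8 ≡ 174^2 = 30276 ≡ 169; 13 = 8 + 4 + 1, so 104^13 ≡ 169·174·104 ≡ 213 (mod 253)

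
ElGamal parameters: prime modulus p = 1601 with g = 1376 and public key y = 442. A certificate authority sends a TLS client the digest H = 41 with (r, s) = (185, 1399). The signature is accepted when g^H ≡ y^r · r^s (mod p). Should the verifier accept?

accept

Left side g^H mod p:
1376^2 = 1893376 ≡ 994
1376^4 ≡ 994^2 = 988036 ≡ 219
1376^8 ≡ 219^2 = 47961 ≡ 1532
1376^16 ≡ 1532^2 = 2347024 ≡ 1559
1376^32 ≡ 1559^2 = 2430481 ≡ 163
41 = 32 + 8 + 1, so 1376^41 ≡ 163·1532·1376 ≡ 995 (mod 1601)
Right side y^r · r^s mod p:
442^2 = 195364 ≡ 42
442^4 ≡ 42^2 = 1764 ≡ 163
442^8 ≡ 163^2 = 26569 ≡ 953
442^16 ≡ 953^2 = 908209 ≡ 442
442^32 ≡ 442^2 = 195364 ≡ 42
442^64 ≡ 42^2 = 1764 ≡ 163
442^128 ≡ 163^2 = 26569 ≡ 953
185 = 128 + 32 + 16 + 8 + 1, so 442^185 ≡ 953·42·442·953·442 ≡ 1 (mod 1601)
185^2 = 34225 ≡ 604
185^4 ≡ 604^2 = 364816 ≡ 1389
185^8 ≡ 1389^2 = 1929321 ≡ 116
185^16 ≡ 116^2 = 13456 ≡ 648
185^32 ≡ 648^2 = 419904 ≡ 442
185^64 ≡ 442^2 = 195364 ≡ 42
185^128 ≡ 42^2 = 1764 ≡ 163
185^256 ≡ 163^2 = 26569 ≡ 953
185^512 ≡ 953^2 = 908209 ≡ 442
185^1024 ≡ 442^2 = 195364 ≡ 42
1399 = 1024 + 256 + 64 + 32 + 16 + 4 + 2 + 1, so 185^1399 ≡ 42·953·42·442·648·1389·604·185 ≡ 995 (mod 1601)
1·995 = 995 ≡ 995 (mod 1601)
995 ≡ 995 (mod 1601), so the signature is genuine.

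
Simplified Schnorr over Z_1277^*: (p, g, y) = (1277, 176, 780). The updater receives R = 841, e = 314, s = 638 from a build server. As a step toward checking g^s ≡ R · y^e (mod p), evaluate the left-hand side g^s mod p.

1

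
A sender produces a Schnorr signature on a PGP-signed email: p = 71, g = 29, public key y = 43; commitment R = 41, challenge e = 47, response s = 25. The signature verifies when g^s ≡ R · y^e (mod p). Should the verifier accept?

reject

g^s mod p:
Squares mod 71: 29^1≡29, 29^2≡60, 29^4≡50, 29^8≡15, 29^16≡12
25 = 16 + 8 + 1, so 29^25 ≡ 12·15·29 ≡ 37 (mod 71)
R · y^e mod p:
Squares mod 71: 43^1≡43, 43^2≡3, 43^4≡9, 43^8≡10, 43^16≡29, 43^32≡60
47 = 32 + 8 + 4 + 2 + 1, so 43^47 ≡ 60·10·9·3·43 ≡ 19 (mod 71)
41·19 = 779 ≡ 69 (mod 71)
37 ≠ 69; the check fails.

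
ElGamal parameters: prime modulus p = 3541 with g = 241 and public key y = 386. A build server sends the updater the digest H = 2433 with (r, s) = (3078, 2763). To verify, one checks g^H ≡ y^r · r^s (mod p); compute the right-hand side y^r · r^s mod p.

Squares mod 3541: 386^1≡386, 386^2≡274, 386^4≡715, 386^8≡1321, 386^16≡2869, 386^32≡1877, 386^64≡3375, 386^128≡2769, 386^256≡1096, 386^512≡817, 386^1024≡1781, 386^2048≡2766
3078 = 2048 + 1024 + 4 + 2, so 386^3078 ≡ 2766·1781·715·274 ≡ 772 (mod 3541)
Squares mod 3541: 3078^1≡3078, 3078^2≡1909, 3078^4≡592, 3078^8≡3446, 3078^16≡1943, 3078^32≡543, 3078^64≡946, 3078^128≡2584, 3078^256≡2271, 3078^512≡1745, 3078^1024≡3306, 3078^2048≡2110
2763 = 2048 + 512 + 128 + 64 + 8 + 2 + 1, so 3078^2763 ≡ 2110·1745·2584·946·3446·1909·3078 ≡ 2995 (mod 3541)
y^r · r^s ≡ 772·2995 = 2312140 ≡ 3408 (mod 3541)

3408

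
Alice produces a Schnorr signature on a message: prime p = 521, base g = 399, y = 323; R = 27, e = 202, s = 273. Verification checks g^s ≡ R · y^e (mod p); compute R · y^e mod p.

488

323^2 = 104329 ≡ 129
323^4 ≡ 129^2 = 16641 ≡ 490
323^8 ≡ 490^2 = 240100 ≡ 440
323^16 ≡ 440^2 = 193600 ≡ 309
323^32 ≡ 309^2 = 95481 ≡ 138
323^64 ≡ 138^2 = 19044 ≡ 288
323^128 ≡ 288^2 = 82944 ≡ 105
202 = 128 + 64 + 8 + 2, so 323^202 ≡ 105·288·440·129 ≡ 404 (mod 521)
R · y^e ≡ 27·404 = 10908 ≡ 488 (mod 521)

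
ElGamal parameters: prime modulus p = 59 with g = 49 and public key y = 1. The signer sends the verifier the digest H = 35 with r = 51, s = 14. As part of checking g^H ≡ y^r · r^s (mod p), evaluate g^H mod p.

9

49^2 = 2401 ≡ 41
49^4 ≡ 41^2 = 1681 ≡ 29
49^8 ≡ 29^2 = 841 ≡ 15
49^16 ≡ 15^2 = 225 ≡ 48
49^32 ≡ 48^2 = 2304 ≡ 3
35 = 32 + 2 + 1, so 49^35 ≡ 3·41·49 ≡ 9 (mod 59)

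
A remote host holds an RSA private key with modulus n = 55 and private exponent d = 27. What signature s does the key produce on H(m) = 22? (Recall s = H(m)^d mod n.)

33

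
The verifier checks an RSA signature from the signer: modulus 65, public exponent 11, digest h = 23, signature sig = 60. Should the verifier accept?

reject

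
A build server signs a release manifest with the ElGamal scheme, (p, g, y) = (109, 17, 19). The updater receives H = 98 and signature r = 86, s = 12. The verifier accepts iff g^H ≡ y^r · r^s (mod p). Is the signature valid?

valid

Left side g^H mod p:
17^2 = 289 ≡ 71
17^4 ≡ 71^2 = 5041 ≡ 27
17^8 ≡ 27^2 = 729 ≡ 75
17^16 ≡ 75^2 = 5625 ≡ 66
17^32 ≡ 66^2 = 4356 ≡ 105
17^64 ≡ 105^2 = 11025 ≡ 16
98 = 64 + 32 + 2, so 17^98 ≡ 16·105·71 ≡ 34 (mod 109)
Right side y^r · r^s mod p:
19^2 = 361 ≡ 34
19^4 ≡ 34^2 = 1156 ≡ 66
19^8 ≡ 66^2 = 4356 ≡ 105
19^16 ≡ 105^2 = 11025 ≡ 16
19^32 ≡ 16^2 = 256 ≡ 38
19^64 ≡ 38^2 = 1444 ≡ 27
86 = 64 + 16 + 4 + 2, so 19^86 ≡ 27·16·66·34 ≡ 71 (mod 109)
86^2 = 7396 ≡ 93
86^4 ≡ 93^2 = 8649 ≡ 38
86^8 ≡ 38^2 = 1444 ≡ 27
12 = 8 + 4, so 86^12 ≡ 27·38 ≡ 45 (mod 109)
71·45 = 3195 ≡ 34 (mod 109)
34 ≡ 34 (mod 109), so the signature is genuine.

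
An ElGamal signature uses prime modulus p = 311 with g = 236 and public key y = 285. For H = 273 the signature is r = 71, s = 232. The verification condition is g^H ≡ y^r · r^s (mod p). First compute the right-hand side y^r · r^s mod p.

285^2 = 81225 ≡ 54
285^4 ≡ 54^2 = 2916 ≡ 117
285^8 ≡ 117^2 = 13689 ≡ 5
285^16 ≡ 5^2 = 25
285^32 ≡ 25^2 = 625 ≡ 3
285^64 ≡ 3^2 = 9
71 = 64 + 4 + 2 + 1, so 285^71 ≡ 9·117·54·285 ≡ 82 (mod 311)
71^2 = 5041 ≡ 65
71^4 ≡ 65^2 = 4225 ≡ 182
71^8 ≡ 182^2 = 33124 ≡ 158
71^16 ≡ 158^2 = 24964 ≡ 84
71^32 ≡ 84^2 = 7056 ≡ 214
71^64 ≡ 214^2 = 45796 ≡ 79
71^128 ≡ 79^2 = 6241 ≡ 21
232 = 128 + 64 + 32 + 8, so 71^232 ≡ 21·79·214·158 ≡ 282 (mod 311)
y^r · r^s ≡ 82·282 = 23124 ≡ 110 (mod 311)

110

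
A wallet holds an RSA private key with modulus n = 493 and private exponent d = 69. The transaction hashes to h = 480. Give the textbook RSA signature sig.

310

h^2 ≡ 480^2 = 230400 ≡ 169
h^4 ≡ 169^2 = 28561 ≡ 460
h^8 ≡ 460^2 = 211600 ≡ 103
h^16 ≡ 103^2 = 10609 ≡ 256
h^32 ≡ 256^2 = 65536 ≡ 460
h^64 ≡ 460^2 = 211600 ≡ 103
69 = 64 + 4 + 1, so h^69 ≡ 103·460·480 ≡ 310 (mod 493)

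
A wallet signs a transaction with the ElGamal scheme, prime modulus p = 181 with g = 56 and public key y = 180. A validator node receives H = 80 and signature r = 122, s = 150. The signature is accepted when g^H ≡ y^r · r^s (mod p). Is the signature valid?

valid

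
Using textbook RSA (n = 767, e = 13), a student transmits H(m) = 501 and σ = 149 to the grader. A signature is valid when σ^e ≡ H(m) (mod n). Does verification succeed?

fails

σ^13 mod 767 = 266
σ^13 mod 767 = 266, but H(m) = 501.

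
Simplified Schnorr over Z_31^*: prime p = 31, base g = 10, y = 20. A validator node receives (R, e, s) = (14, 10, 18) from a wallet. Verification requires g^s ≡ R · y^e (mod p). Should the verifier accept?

accept

g^s mod p:
10^2 = 100 ≡ 7
10^4 ≡ 7^2 = 49 ≡ 18
10^8 ≡ 18^2 = 324 ≡ 14
10^16 ≡ 14^2 = 196 ≡ 10
18 = 16 + 2, so 10^18 ≡ 10·7 ≡ 8 (mod 31)
R · y^e mod p:
20^2 = 400 ≡ 28
20^4 ≡ 28^2 = 784 ≡ 9
20^8 ≡ 9^2 = 81 ≡ 19
10 = 8 + 2, so 20^10 ≡ 19·28 ≡ 5 (mod 31)
14·5 = 70 ≡ 8 (mod 31)
8 ≡ 8 (mod 31); signature holds.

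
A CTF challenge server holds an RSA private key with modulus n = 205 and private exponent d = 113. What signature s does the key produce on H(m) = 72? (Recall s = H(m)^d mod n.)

(H(m))^2 ≡ 72^2 = 5184 ≡ 59
(H(m))^4 ≡ 59^2 = 3481 ≡ 201
(H(m))^8 ≡ 201^2 = 40401 ≡ 16
(H(m))^16 ≡ 16^2 = 256 ≡ 51
(H(m))^32 ≡ 51^2 = 2601 ≡ 141
(H(m))^64 ≡ 141^2 = 19881 ≡ 201
113 = 64 + 32 + 16 + 1, so (H(m))^113 ≡ 201·141·51·72 ≡ 107 (mod 205)

107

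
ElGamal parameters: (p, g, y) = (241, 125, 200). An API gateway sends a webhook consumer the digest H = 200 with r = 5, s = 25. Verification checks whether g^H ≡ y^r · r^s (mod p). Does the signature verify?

Left side g^H mod p:
125^2 = 15625 ≡ 201
125^4 ≡ 201^2 = 40401 ≡ 154
125^8 ≡ 154^2 = 23716 ≡ 98
125^16 ≡ 98^2 = 9604 ≡ 205
125^32 ≡ 205^2 = 42025 ≡ 91
125^64 ≡ 91^2 = 8281 ≡ 87
125^128 ≡ 87^2 = 7569 ≡ 98
200 = 128 + 64 + 8, so 125^200 ≡ 98·87·98 ≡ 1 (mod 241)
Right side y^r · r^s mod p:
200^2 = 40000 ≡ 235
200^4 ≡ 235^2 = 55225 ≡ 36
5 = 4 + 1, so 200^5 ≡ 36·200 ≡ 211 (mod 241)
5^2 = 25
5^4 ≡ 25^2 = 625 ≡ 143
5^8 ≡ 143^2 = 20449 ≡ 205
5^16 ≡ 205^2 = 42025 ≡ 91
25 = 16 + 8 + 1, so 5^25 ≡ 91·205·5 ≡ 8 (mod 241)
211·8 = 1688 ≡ 1 (mod 241)
1 ≡ 1 (mod 241), so the signature is genuine.

verifies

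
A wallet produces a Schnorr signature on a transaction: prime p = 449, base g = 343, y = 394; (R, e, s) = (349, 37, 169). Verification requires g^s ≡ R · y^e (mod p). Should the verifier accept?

reject

g^s mod p:
343^2 = 117649 ≡ 11
343^4 ≡ 11^2 = 121
343^8 ≡ 121^2 = 14641 ≡ 273
343^16 ≡ 273^2 = 74529 ≡ 444
343^32 ≡ 444^2 = 197136 ≡ 25
343^64 ≡ 25^2 = 625 ≡ 176
343^128 ≡ 176^2 = 30976 ≡ 444
169 = 128 + 32 + 8 + 1, so 343^169 ≡ 444·25·273·343 ≡ 106 (mod 449)
R · y^e mod p:
394^2 = 155236 ≡ 331
394^4 ≡ 331^2 = 109561 ≡ 5
394^8 ≡ 5^2 = 25
394^16 ≡ 25^2 = 625 ≡ 176
394^32 ≡ 176^2 = 30976 ≡ 444
37 = 32 + 4 + 1, so 394^37 ≡ 444·5·394 ≡ 28 (mod 449)
349·28 = 9772 ≡ 343 (mod 449)
106 ≠ 343; the check fails.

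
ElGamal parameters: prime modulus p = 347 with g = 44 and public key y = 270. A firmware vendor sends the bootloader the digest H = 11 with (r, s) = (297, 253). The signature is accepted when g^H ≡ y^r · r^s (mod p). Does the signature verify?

Left side g^H mod p:
44^2 = 1936 ≡ 201
44^4 ≡ 201^2 = 40401 ≡ 149
44^8 ≡ 149^2 = 22201 ≡ 340
11 = 8 + 2 + 1, so 44^11 ≡ 340·201·44 ≡ 205 (mod 347)
Right side y^r · r^s mod p:
270^2 = 72900 ≡ 30
270^4 ≡ 30^2 = 900 ≡ 206
270^8 ≡ 206^2 = 42436 ≡ 102
270^16 ≡ 102^2 = 10404 ≡ 341
270^32 ≡ 341^2 = 116281 ≡ 36
270^64 ≡ 36^2 = 1296 ≡ 255
270^128 ≡ 255^2 = 65025 ≡ 136
270^256 ≡ 136^2 = 18496 ≡ 105
297 = 256 + 32 + 8 + 1, so 270^297 ≡ 105·36·102·270 ≡ 159 (mod 347)
297^2 = 88209 ≡ 71
297^4 ≡ 71^2 = 5041 ≡ 183
297^8 ≡ 183^2 = 33489 ≡ 177
297^16 ≡ 177^2 = 31329 ≡ 99
297^32 ≡ 99^2 = 9801 ≡ 85
297^64 ≡ 85^2 = 7225 ≡ 285
297^128 ≡ 285^2 = 81225 ≡ 27
253 = 128 + 64 + 32 + 16 + 8 + 4 + 1, so 297^253 ≡ 27·285·85·99·177·183·297 ≡ 108 (mod 347)
159·108 = 17172 ≡ 169 (mod 347)
205 ≠ 169, so verification fails.

does not verify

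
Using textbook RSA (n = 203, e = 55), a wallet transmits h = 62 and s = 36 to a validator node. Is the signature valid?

invalid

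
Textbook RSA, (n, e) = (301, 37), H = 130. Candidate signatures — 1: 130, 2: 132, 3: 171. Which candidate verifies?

1

Candidate 1: Squares mod 301: 130^1≡130, 130^2≡44, 130^4≡130, 130^8≡44, 130^16≡130, 130^32≡44; 37 = 32 + 4 + 1, so 130^37 ≡ 44·130·130 ≡ 130 (mod 301)
  → matches H = 130
Candidate 2: Squares mod 301: 132^1≡132, 132^2≡267, 132^4≡253, 132^8≡197, 132^16≡281, 132^32≡99; 37 = 32 + 4 + 1, so 132^37 ≡ 99·253·132 ≡ 20 (mod 301)
Candidate 3: Squares mod 301: 171^1≡171, 171^2≡44, 171^4≡130, 171^8≡44, 171^16≡130, 171^32≡44; 37 = 32 + 4 + 1, so 171^37 ≡ 44·130·171 ≡ 171 (mod 301)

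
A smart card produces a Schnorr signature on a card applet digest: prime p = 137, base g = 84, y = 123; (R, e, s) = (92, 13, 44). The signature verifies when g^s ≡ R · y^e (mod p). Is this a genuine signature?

g^s mod p:
Squares mod 137: 84^1≡84, 84^2≡69, 84^4≡103, 84^8≡60, 84^16≡38, 84^32≡74
44 = 32 + 8 + 4, so 84^44 ≡ 74·60·103 ≡ 14 (mod 137)
R · y^e mod p:
Squares mod 137: 123^1≡123, 123^2≡59, 123^4≡56, 123^8≡122
13 = 8 + 4 + 1, so 123^13 ≡ 122·56·123 ≡ 115 (mod 137)
92·115 = 10580 ≡ 31 (mod 137)
14 ≠ 31; the check fails.

forged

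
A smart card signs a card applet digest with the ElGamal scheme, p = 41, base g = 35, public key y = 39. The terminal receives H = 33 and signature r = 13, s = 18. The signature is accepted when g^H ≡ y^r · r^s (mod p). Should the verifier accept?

Left side g^H mod p:
35^2 = 1225 ≡ 36
35^4 ≡ 36^2 = 1296 ≡ 25
35^8 ≡ 25^2 = 625 ≡ 10
35^16 ≡ 10^2 = 100 ≡ 18
35^32 ≡ 18^2 = 324 ≡ 37
33 = 32 + 1, so 35^33 ≡ 37·35 ≡ 24 (mod 41)
Right side y^r · r^s mod p:
39^2 = 1521 ≡ 4
39^4 ≡ 4^2 = 16
39^8 ≡ 16^2 = 256 ≡ 10
13 = 8 + 4 + 1, so 39^13 ≡ 10·16·39 ≡ 8 (mod 41)
13^2 = 169 ≡ 5
13^4 ≡ 5^2 = 25
13^8 ≡ 25^2 = 625 ≡ 10
13^16 ≡ 10^2 = 100 ≡ 18
18 = 16 + 2, so 13^18 ≡ 18·5 ≡ 8 (mod 41)
8·8 = 64 ≡ 23 (mod 41)
24 ≠ 23, so verification fails.

reject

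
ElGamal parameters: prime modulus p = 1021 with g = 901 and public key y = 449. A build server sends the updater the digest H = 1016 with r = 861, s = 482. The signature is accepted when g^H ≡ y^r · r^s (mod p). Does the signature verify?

Left side g^H mod p:
Squares mod 1021: 901^1≡901, 901^2≡106, 901^4≡5, 901^8≡25, 901^16≡625, 901^32≡603, 901^64≡133, 901^128≡332, 901^256≡977, 901^512≡915
1016 = 512 + 256 + 128 + 64 + 32 + 16 + 8, so 901^1016 ≡ 915·977·332·133·603·625·25 ≡ 817 (mod 1021)
Right side y^r · r^s mod p:
Squares mod 1021: 449^1≡449, 449^2≡464, 449^4≡886, 449^8≡868, 449^16≡947, 449^32≡371, 449^64≡827, 449^128≡880, 449^256≡482, 449^512≡557
861 = 512 + 256 + 64 + 16 + 8 + 4 + 1, so 449^861 ≡ 557·482·827·947·868·886·449 ≡ 632 (mod 1021)
Squares mod 1021: 861^1≡861, 861^2≡75, 861^4≡520, 861^8≡856, 861^16≡679, 861^32≡570, 861^64≡222, 861^128≡276, 861^256≡622
482 = 256 + 128 + 64 + 32 + 2, so 861^482 ≡ 622·276·222·570·75 ≡ 17 (mod 1021)
632·17 = 10744 ≡ 534 (mod 1021)
817 ≠ 534, so verification fails.

does not verify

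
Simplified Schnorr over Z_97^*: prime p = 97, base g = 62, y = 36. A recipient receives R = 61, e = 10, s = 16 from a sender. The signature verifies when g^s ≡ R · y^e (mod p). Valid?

yes

g^s mod p:
62^16 mod 97 = 35
R · y^e mod p:
36^10 mod 97 = 61
61·61 = 3721 ≡ 35 (mod 97)
35 ≡ 35 (mod 97); signature holds.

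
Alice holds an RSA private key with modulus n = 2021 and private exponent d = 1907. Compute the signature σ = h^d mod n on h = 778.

107

h^2 ≡ 778^2 = 605284 ≡ 1005
h^4 ≡ 1005^2 = 1010025 ≡ 1546
h^8 ≡ 1546^2 = 2390116 ≡ 1294
h^16 ≡ 1294^2 = 1674436 ≡ 1048
h^32 ≡ 1048^2 = 1098304 ≡ 901
h^64 ≡ 901^2 = 811801 ≡ 1380
h^128 ≡ 1380^2 = 1904400 ≡ 618
h^256 ≡ 618^2 = 381924 ≡ 1976
h^512 ≡ 1976^2 = 3904576 ≡ 4
h^1024 ≡ 4^2 = 16
1907 = 1024 + 512 + 256 + 64 + 32 + 16 + 2 + 1, so h^1907 ≡ 16·4·1976·1380·901·1048·1005·778 ≡ 107 (mod 2021)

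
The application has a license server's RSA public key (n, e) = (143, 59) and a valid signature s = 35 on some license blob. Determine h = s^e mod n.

s^2 ≡ 35^2 = 1225 ≡ 81
s^4 ≡ 81^2 = 6561 ≡ 126
s^8 ≡ 126^2 = 15876 ≡ 3
s^16 ≡ 3^2 = 9
s^32 ≡ 9^2 = 81
59 = 32 + 16 + 8 + 2 + 1, so s^59 ≡ 81·9·3·81·35 ≡ 94 (mod 143)

94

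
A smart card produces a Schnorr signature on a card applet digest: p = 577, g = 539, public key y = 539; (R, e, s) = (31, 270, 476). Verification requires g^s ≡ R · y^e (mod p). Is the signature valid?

valid

g^s mod p:
Squares mod 577: 539^1≡539, 539^2≡290, 539^4≡435, 539^8≡546, 539^16≡384, 539^32≡321, 539^64≡335, 539^128≡287, 539^256≡435
476 = 256 + 128 + 64 + 16 + 8 + 4, so 539^476 ≡ 435·287·335·384·546·435 ≡ 546 (mod 577)
R · y^e mod p:
Squares mod 577: 539^1≡539, 539^2≡290, 539^4≡435, 539^8≡546, 539^16≡384, 539^32≡321, 539^64≡335, 539^128≡287, 539^256≡435
270 = 256 + 8 + 4 + 2, so 539^270 ≡ 435·546·435·290 ≡ 576 (mod 577)
31·576 = 17856 ≡ 546 (mod 577)
546 ≡ 546 (mod 577); signature holds.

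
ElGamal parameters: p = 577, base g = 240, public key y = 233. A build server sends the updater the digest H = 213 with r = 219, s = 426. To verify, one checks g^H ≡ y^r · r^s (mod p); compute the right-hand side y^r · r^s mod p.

336

233^2 = 54289 ≡ 51
233^4 ≡ 51^2 = 2601 ≡ 293
233^8 ≡ 293^2 = 85849 ≡ 453
233^16 ≡ 453^2 = 205209 ≡ 374
233^32 ≡ 374^2 = 139876 ≡ 242
233^64 ≡ 242^2 = 58564 ≡ 287
233^128 ≡ 287^2 = 82369 ≡ 435
219 = 128 + 64 + 16 + 8 + 2 + 1, so 233^219 ≡ 435·287·374·453·51·233 ≡ 206 (mod 577)
219^2 = 47961 ≡ 70
219^4 ≡ 70^2 = 4900 ≡ 284
219^8 ≡ 284^2 = 80656 ≡ 453
219^16 ≡ 453^2 = 205209 ≡ 374
219^32 ≡ 374^2 = 139876 ≡ 242
219^64 ≡ 242^2 = 58564 ≡ 287
219^128 ≡ 287^2 = 82369 ≡ 435
219^256 ≡ 435^2 = 189225 ≡ 546
426 = 256 + 128 + 32 + 8 + 2, so 219^426 ≡ 546·435·242·453·70 ≡ 489 (mod 577)
y^r · r^s ≡ 206·489 = 100734 ≡ 336 (mod 577)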